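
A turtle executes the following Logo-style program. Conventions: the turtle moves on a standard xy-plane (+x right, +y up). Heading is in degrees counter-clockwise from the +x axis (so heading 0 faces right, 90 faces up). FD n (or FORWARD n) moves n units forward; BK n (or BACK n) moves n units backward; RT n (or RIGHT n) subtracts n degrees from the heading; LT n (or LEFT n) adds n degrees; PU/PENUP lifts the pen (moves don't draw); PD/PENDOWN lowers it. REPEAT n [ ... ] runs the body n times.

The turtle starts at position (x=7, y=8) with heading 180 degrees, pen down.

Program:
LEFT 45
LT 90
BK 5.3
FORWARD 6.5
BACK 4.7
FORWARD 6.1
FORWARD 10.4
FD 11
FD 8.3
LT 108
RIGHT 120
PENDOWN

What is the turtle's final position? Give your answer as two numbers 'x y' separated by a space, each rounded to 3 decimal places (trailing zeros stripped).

Executing turtle program step by step:
Start: pos=(7,8), heading=180, pen down
LT 45: heading 180 -> 225
LT 90: heading 225 -> 315
BK 5.3: (7,8) -> (3.252,11.748) [heading=315, draw]
FD 6.5: (3.252,11.748) -> (7.849,7.151) [heading=315, draw]
BK 4.7: (7.849,7.151) -> (4.525,10.475) [heading=315, draw]
FD 6.1: (4.525,10.475) -> (8.838,6.162) [heading=315, draw]
FD 10.4: (8.838,6.162) -> (16.192,-1.192) [heading=315, draw]
FD 11: (16.192,-1.192) -> (23.971,-8.971) [heading=315, draw]
FD 8.3: (23.971,-8.971) -> (29.84,-14.84) [heading=315, draw]
LT 108: heading 315 -> 63
RT 120: heading 63 -> 303
PD: pen down
Final: pos=(29.84,-14.84), heading=303, 7 segment(s) drawn

Answer: 29.84 -14.84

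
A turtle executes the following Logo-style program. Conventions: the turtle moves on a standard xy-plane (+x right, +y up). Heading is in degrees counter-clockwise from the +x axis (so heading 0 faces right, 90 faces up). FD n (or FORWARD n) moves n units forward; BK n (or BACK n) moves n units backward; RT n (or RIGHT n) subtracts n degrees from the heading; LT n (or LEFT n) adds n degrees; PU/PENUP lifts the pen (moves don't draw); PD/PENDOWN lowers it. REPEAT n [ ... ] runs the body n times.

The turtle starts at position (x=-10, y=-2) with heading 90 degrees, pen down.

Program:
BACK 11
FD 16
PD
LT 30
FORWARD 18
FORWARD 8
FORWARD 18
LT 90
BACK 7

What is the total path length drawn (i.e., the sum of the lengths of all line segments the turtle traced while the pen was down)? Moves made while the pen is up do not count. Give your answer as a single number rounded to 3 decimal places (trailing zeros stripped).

Answer: 78

Derivation:
Executing turtle program step by step:
Start: pos=(-10,-2), heading=90, pen down
BK 11: (-10,-2) -> (-10,-13) [heading=90, draw]
FD 16: (-10,-13) -> (-10,3) [heading=90, draw]
PD: pen down
LT 30: heading 90 -> 120
FD 18: (-10,3) -> (-19,18.588) [heading=120, draw]
FD 8: (-19,18.588) -> (-23,25.517) [heading=120, draw]
FD 18: (-23,25.517) -> (-32,41.105) [heading=120, draw]
LT 90: heading 120 -> 210
BK 7: (-32,41.105) -> (-25.938,44.605) [heading=210, draw]
Final: pos=(-25.938,44.605), heading=210, 6 segment(s) drawn

Segment lengths:
  seg 1: (-10,-2) -> (-10,-13), length = 11
  seg 2: (-10,-13) -> (-10,3), length = 16
  seg 3: (-10,3) -> (-19,18.588), length = 18
  seg 4: (-19,18.588) -> (-23,25.517), length = 8
  seg 5: (-23,25.517) -> (-32,41.105), length = 18
  seg 6: (-32,41.105) -> (-25.938,44.605), length = 7
Total = 78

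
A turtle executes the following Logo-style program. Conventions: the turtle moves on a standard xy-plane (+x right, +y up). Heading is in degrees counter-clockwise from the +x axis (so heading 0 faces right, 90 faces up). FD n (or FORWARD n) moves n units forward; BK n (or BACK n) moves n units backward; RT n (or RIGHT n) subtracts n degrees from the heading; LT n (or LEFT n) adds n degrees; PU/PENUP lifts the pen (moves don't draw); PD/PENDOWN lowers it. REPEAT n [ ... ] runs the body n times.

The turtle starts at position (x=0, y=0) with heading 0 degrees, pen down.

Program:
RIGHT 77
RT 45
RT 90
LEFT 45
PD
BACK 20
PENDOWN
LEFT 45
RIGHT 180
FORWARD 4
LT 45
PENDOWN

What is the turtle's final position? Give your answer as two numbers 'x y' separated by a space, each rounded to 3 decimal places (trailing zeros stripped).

Answer: 21.607 7.891

Derivation:
Executing turtle program step by step:
Start: pos=(0,0), heading=0, pen down
RT 77: heading 0 -> 283
RT 45: heading 283 -> 238
RT 90: heading 238 -> 148
LT 45: heading 148 -> 193
PD: pen down
BK 20: (0,0) -> (19.487,4.499) [heading=193, draw]
PD: pen down
LT 45: heading 193 -> 238
RT 180: heading 238 -> 58
FD 4: (19.487,4.499) -> (21.607,7.891) [heading=58, draw]
LT 45: heading 58 -> 103
PD: pen down
Final: pos=(21.607,7.891), heading=103, 2 segment(s) drawn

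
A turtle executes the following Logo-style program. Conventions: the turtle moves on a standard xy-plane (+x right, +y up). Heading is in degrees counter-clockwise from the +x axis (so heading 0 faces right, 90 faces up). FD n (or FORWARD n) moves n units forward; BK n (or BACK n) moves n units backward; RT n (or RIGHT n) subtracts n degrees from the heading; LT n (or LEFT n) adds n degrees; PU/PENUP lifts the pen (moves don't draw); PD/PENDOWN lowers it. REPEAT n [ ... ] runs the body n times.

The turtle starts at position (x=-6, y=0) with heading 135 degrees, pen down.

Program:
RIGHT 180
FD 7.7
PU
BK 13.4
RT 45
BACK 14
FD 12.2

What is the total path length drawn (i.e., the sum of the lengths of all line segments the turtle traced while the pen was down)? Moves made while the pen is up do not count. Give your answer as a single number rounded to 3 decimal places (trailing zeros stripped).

Answer: 7.7

Derivation:
Executing turtle program step by step:
Start: pos=(-6,0), heading=135, pen down
RT 180: heading 135 -> 315
FD 7.7: (-6,0) -> (-0.555,-5.445) [heading=315, draw]
PU: pen up
BK 13.4: (-0.555,-5.445) -> (-10.031,4.031) [heading=315, move]
RT 45: heading 315 -> 270
BK 14: (-10.031,4.031) -> (-10.031,18.031) [heading=270, move]
FD 12.2: (-10.031,18.031) -> (-10.031,5.831) [heading=270, move]
Final: pos=(-10.031,5.831), heading=270, 1 segment(s) drawn

Segment lengths:
  seg 1: (-6,0) -> (-0.555,-5.445), length = 7.7
Total = 7.7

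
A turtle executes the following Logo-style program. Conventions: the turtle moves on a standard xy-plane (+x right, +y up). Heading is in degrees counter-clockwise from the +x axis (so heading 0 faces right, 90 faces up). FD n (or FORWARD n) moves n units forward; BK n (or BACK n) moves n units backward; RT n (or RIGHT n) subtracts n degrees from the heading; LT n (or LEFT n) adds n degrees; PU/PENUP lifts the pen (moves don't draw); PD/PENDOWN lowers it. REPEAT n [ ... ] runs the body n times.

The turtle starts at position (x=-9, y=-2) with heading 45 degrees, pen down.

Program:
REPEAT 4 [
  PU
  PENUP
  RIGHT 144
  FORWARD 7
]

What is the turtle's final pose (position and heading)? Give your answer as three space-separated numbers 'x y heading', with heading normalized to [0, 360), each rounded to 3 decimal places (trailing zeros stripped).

Executing turtle program step by step:
Start: pos=(-9,-2), heading=45, pen down
REPEAT 4 [
  -- iteration 1/4 --
  PU: pen up
  PU: pen up
  RT 144: heading 45 -> 261
  FD 7: (-9,-2) -> (-10.095,-8.914) [heading=261, move]
  -- iteration 2/4 --
  PU: pen up
  PU: pen up
  RT 144: heading 261 -> 117
  FD 7: (-10.095,-8.914) -> (-13.273,-2.677) [heading=117, move]
  -- iteration 3/4 --
  PU: pen up
  PU: pen up
  RT 144: heading 117 -> 333
  FD 7: (-13.273,-2.677) -> (-7.036,-5.855) [heading=333, move]
  -- iteration 4/4 --
  PU: pen up
  PU: pen up
  RT 144: heading 333 -> 189
  FD 7: (-7.036,-5.855) -> (-13.95,-6.95) [heading=189, move]
]
Final: pos=(-13.95,-6.95), heading=189, 0 segment(s) drawn

Answer: -13.95 -6.95 189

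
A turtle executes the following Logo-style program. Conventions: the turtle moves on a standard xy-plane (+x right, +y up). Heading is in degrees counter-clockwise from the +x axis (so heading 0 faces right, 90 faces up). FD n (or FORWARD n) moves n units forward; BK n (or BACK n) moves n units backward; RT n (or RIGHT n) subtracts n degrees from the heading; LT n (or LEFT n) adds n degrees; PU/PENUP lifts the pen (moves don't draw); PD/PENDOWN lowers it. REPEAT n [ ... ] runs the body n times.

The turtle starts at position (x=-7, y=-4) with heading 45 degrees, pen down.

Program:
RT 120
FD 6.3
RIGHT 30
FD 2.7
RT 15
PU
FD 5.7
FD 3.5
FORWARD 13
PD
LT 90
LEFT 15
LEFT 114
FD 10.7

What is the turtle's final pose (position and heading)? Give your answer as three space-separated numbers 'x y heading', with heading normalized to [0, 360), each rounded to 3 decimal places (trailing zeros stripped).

Answer: -18.842 -21.351 99

Derivation:
Executing turtle program step by step:
Start: pos=(-7,-4), heading=45, pen down
RT 120: heading 45 -> 285
FD 6.3: (-7,-4) -> (-5.369,-10.085) [heading=285, draw]
RT 30: heading 285 -> 255
FD 2.7: (-5.369,-10.085) -> (-6.068,-12.693) [heading=255, draw]
RT 15: heading 255 -> 240
PU: pen up
FD 5.7: (-6.068,-12.693) -> (-8.918,-17.63) [heading=240, move]
FD 3.5: (-8.918,-17.63) -> (-10.668,-20.661) [heading=240, move]
FD 13: (-10.668,-20.661) -> (-17.168,-31.919) [heading=240, move]
PD: pen down
LT 90: heading 240 -> 330
LT 15: heading 330 -> 345
LT 114: heading 345 -> 99
FD 10.7: (-17.168,-31.919) -> (-18.842,-21.351) [heading=99, draw]
Final: pos=(-18.842,-21.351), heading=99, 3 segment(s) drawn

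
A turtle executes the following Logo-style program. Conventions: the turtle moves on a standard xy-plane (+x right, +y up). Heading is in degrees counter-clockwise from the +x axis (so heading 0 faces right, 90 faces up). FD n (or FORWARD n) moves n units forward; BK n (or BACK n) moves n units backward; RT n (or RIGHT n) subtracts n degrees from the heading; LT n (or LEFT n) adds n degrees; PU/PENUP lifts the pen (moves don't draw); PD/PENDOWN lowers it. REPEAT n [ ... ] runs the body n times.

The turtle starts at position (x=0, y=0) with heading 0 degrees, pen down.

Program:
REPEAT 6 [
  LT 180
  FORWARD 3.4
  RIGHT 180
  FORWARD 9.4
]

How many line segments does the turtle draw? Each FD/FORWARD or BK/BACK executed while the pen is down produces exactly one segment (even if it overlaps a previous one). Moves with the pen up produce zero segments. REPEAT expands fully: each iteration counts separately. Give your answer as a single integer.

Answer: 12

Derivation:
Executing turtle program step by step:
Start: pos=(0,0), heading=0, pen down
REPEAT 6 [
  -- iteration 1/6 --
  LT 180: heading 0 -> 180
  FD 3.4: (0,0) -> (-3.4,0) [heading=180, draw]
  RT 180: heading 180 -> 0
  FD 9.4: (-3.4,0) -> (6,0) [heading=0, draw]
  -- iteration 2/6 --
  LT 180: heading 0 -> 180
  FD 3.4: (6,0) -> (2.6,0) [heading=180, draw]
  RT 180: heading 180 -> 0
  FD 9.4: (2.6,0) -> (12,0) [heading=0, draw]
  -- iteration 3/6 --
  LT 180: heading 0 -> 180
  FD 3.4: (12,0) -> (8.6,0) [heading=180, draw]
  RT 180: heading 180 -> 0
  FD 9.4: (8.6,0) -> (18,0) [heading=0, draw]
  -- iteration 4/6 --
  LT 180: heading 0 -> 180
  FD 3.4: (18,0) -> (14.6,0) [heading=180, draw]
  RT 180: heading 180 -> 0
  FD 9.4: (14.6,0) -> (24,0) [heading=0, draw]
  -- iteration 5/6 --
  LT 180: heading 0 -> 180
  FD 3.4: (24,0) -> (20.6,0) [heading=180, draw]
  RT 180: heading 180 -> 0
  FD 9.4: (20.6,0) -> (30,0) [heading=0, draw]
  -- iteration 6/6 --
  LT 180: heading 0 -> 180
  FD 3.4: (30,0) -> (26.6,0) [heading=180, draw]
  RT 180: heading 180 -> 0
  FD 9.4: (26.6,0) -> (36,0) [heading=0, draw]
]
Final: pos=(36,0), heading=0, 12 segment(s) drawn
Segments drawn: 12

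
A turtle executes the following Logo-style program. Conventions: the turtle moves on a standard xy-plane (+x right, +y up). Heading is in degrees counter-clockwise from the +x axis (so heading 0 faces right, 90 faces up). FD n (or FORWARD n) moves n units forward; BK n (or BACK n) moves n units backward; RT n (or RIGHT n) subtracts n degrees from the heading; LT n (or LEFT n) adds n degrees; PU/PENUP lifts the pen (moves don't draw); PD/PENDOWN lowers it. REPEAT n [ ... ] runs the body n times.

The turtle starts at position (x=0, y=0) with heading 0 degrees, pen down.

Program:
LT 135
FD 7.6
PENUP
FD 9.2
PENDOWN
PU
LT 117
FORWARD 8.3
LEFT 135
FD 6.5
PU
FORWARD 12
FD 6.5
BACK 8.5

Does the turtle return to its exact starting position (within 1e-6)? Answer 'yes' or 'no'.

Answer: no

Derivation:
Executing turtle program step by step:
Start: pos=(0,0), heading=0, pen down
LT 135: heading 0 -> 135
FD 7.6: (0,0) -> (-5.374,5.374) [heading=135, draw]
PU: pen up
FD 9.2: (-5.374,5.374) -> (-11.879,11.879) [heading=135, move]
PD: pen down
PU: pen up
LT 117: heading 135 -> 252
FD 8.3: (-11.879,11.879) -> (-14.444,3.986) [heading=252, move]
LT 135: heading 252 -> 27
FD 6.5: (-14.444,3.986) -> (-8.653,6.937) [heading=27, move]
PU: pen up
FD 12: (-8.653,6.937) -> (2.039,12.384) [heading=27, move]
FD 6.5: (2.039,12.384) -> (7.831,15.335) [heading=27, move]
BK 8.5: (7.831,15.335) -> (0.257,11.476) [heading=27, move]
Final: pos=(0.257,11.476), heading=27, 1 segment(s) drawn

Start position: (0, 0)
Final position: (0.257, 11.476)
Distance = 11.479; >= 1e-6 -> NOT closed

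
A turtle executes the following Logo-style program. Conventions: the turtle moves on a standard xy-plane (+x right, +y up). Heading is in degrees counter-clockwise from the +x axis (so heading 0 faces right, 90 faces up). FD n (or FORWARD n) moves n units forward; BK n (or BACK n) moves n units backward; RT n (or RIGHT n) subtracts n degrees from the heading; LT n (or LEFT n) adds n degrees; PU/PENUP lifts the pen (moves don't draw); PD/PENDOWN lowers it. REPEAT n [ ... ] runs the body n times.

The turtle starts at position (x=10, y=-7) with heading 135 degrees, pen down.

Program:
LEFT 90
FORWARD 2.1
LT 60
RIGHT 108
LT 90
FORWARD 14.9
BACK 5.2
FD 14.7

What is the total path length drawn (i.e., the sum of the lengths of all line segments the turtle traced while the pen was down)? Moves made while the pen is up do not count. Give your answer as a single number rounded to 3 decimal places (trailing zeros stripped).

Answer: 36.9

Derivation:
Executing turtle program step by step:
Start: pos=(10,-7), heading=135, pen down
LT 90: heading 135 -> 225
FD 2.1: (10,-7) -> (8.515,-8.485) [heading=225, draw]
LT 60: heading 225 -> 285
RT 108: heading 285 -> 177
LT 90: heading 177 -> 267
FD 14.9: (8.515,-8.485) -> (7.735,-23.365) [heading=267, draw]
BK 5.2: (7.735,-23.365) -> (8.007,-18.172) [heading=267, draw]
FD 14.7: (8.007,-18.172) -> (7.238,-32.851) [heading=267, draw]
Final: pos=(7.238,-32.851), heading=267, 4 segment(s) drawn

Segment lengths:
  seg 1: (10,-7) -> (8.515,-8.485), length = 2.1
  seg 2: (8.515,-8.485) -> (7.735,-23.365), length = 14.9
  seg 3: (7.735,-23.365) -> (8.007,-18.172), length = 5.2
  seg 4: (8.007,-18.172) -> (7.238,-32.851), length = 14.7
Total = 36.9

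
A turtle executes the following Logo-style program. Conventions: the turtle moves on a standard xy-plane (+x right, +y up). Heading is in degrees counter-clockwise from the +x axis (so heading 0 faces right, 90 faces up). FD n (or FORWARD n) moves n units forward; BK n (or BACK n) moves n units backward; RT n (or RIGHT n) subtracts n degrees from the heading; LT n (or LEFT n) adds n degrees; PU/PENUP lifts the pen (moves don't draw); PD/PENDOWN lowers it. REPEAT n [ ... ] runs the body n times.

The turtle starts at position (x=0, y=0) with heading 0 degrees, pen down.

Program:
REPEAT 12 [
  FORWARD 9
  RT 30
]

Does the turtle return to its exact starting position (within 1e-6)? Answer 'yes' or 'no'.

Answer: yes

Derivation:
Executing turtle program step by step:
Start: pos=(0,0), heading=0, pen down
REPEAT 12 [
  -- iteration 1/12 --
  FD 9: (0,0) -> (9,0) [heading=0, draw]
  RT 30: heading 0 -> 330
  -- iteration 2/12 --
  FD 9: (9,0) -> (16.794,-4.5) [heading=330, draw]
  RT 30: heading 330 -> 300
  -- iteration 3/12 --
  FD 9: (16.794,-4.5) -> (21.294,-12.294) [heading=300, draw]
  RT 30: heading 300 -> 270
  -- iteration 4/12 --
  FD 9: (21.294,-12.294) -> (21.294,-21.294) [heading=270, draw]
  RT 30: heading 270 -> 240
  -- iteration 5/12 --
  FD 9: (21.294,-21.294) -> (16.794,-29.088) [heading=240, draw]
  RT 30: heading 240 -> 210
  -- iteration 6/12 --
  FD 9: (16.794,-29.088) -> (9,-33.588) [heading=210, draw]
  RT 30: heading 210 -> 180
  -- iteration 7/12 --
  FD 9: (9,-33.588) -> (0,-33.588) [heading=180, draw]
  RT 30: heading 180 -> 150
  -- iteration 8/12 --
  FD 9: (0,-33.588) -> (-7.794,-29.088) [heading=150, draw]
  RT 30: heading 150 -> 120
  -- iteration 9/12 --
  FD 9: (-7.794,-29.088) -> (-12.294,-21.294) [heading=120, draw]
  RT 30: heading 120 -> 90
  -- iteration 10/12 --
  FD 9: (-12.294,-21.294) -> (-12.294,-12.294) [heading=90, draw]
  RT 30: heading 90 -> 60
  -- iteration 11/12 --
  FD 9: (-12.294,-12.294) -> (-7.794,-4.5) [heading=60, draw]
  RT 30: heading 60 -> 30
  -- iteration 12/12 --
  FD 9: (-7.794,-4.5) -> (0,0) [heading=30, draw]
  RT 30: heading 30 -> 0
]
Final: pos=(0,0), heading=0, 12 segment(s) drawn

Start position: (0, 0)
Final position: (0, 0)
Distance = 0; < 1e-6 -> CLOSED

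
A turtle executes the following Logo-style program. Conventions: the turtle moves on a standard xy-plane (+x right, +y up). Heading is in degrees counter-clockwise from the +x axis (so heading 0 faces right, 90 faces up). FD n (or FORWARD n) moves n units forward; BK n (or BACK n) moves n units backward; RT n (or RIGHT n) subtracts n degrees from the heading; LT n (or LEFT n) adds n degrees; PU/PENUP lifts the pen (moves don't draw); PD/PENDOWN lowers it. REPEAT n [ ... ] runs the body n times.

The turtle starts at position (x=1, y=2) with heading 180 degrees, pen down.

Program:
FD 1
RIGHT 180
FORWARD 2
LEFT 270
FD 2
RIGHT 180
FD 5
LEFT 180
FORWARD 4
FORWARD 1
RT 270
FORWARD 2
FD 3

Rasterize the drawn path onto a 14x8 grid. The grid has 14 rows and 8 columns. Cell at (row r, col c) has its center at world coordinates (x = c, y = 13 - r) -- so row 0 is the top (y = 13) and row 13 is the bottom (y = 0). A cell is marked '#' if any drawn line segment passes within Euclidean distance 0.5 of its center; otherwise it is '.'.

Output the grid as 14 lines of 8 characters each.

Segment 0: (1,2) -> (0,2)
Segment 1: (0,2) -> (2,2)
Segment 2: (2,2) -> (2,0)
Segment 3: (2,0) -> (2,5)
Segment 4: (2,5) -> (2,1)
Segment 5: (2,1) -> (2,0)
Segment 6: (2,0) -> (4,0)
Segment 7: (4,0) -> (7,0)

Answer: ........
........
........
........
........
........
........
........
..#.....
..#.....
..#.....
###.....
..#.....
..######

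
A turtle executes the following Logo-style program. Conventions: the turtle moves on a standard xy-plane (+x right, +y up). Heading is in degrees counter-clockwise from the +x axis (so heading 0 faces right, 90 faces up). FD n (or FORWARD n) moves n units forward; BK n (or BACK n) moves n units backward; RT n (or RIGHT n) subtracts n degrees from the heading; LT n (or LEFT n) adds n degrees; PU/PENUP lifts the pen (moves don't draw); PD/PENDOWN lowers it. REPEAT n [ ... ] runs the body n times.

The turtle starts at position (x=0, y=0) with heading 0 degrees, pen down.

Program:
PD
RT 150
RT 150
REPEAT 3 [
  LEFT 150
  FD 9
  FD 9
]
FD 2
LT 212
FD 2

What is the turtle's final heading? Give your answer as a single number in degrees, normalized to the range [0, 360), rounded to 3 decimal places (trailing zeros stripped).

Executing turtle program step by step:
Start: pos=(0,0), heading=0, pen down
PD: pen down
RT 150: heading 0 -> 210
RT 150: heading 210 -> 60
REPEAT 3 [
  -- iteration 1/3 --
  LT 150: heading 60 -> 210
  FD 9: (0,0) -> (-7.794,-4.5) [heading=210, draw]
  FD 9: (-7.794,-4.5) -> (-15.588,-9) [heading=210, draw]
  -- iteration 2/3 --
  LT 150: heading 210 -> 0
  FD 9: (-15.588,-9) -> (-6.588,-9) [heading=0, draw]
  FD 9: (-6.588,-9) -> (2.412,-9) [heading=0, draw]
  -- iteration 3/3 --
  LT 150: heading 0 -> 150
  FD 9: (2.412,-9) -> (-5.383,-4.5) [heading=150, draw]
  FD 9: (-5.383,-4.5) -> (-13.177,0) [heading=150, draw]
]
FD 2: (-13.177,0) -> (-14.909,1) [heading=150, draw]
LT 212: heading 150 -> 2
FD 2: (-14.909,1) -> (-12.91,1.07) [heading=2, draw]
Final: pos=(-12.91,1.07), heading=2, 8 segment(s) drawn

Answer: 2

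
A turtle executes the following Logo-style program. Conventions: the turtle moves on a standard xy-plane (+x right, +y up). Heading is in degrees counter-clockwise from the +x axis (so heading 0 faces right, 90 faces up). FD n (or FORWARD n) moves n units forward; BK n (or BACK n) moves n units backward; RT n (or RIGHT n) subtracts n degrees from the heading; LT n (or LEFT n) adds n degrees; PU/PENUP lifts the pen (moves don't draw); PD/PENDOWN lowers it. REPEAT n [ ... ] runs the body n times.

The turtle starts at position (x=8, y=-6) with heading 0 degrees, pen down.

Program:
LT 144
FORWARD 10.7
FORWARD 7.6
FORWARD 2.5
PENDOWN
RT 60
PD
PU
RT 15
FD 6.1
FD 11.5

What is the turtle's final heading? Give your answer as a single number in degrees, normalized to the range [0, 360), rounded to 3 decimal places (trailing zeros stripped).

Executing turtle program step by step:
Start: pos=(8,-6), heading=0, pen down
LT 144: heading 0 -> 144
FD 10.7: (8,-6) -> (-0.656,0.289) [heading=144, draw]
FD 7.6: (-0.656,0.289) -> (-6.805,4.756) [heading=144, draw]
FD 2.5: (-6.805,4.756) -> (-8.828,6.226) [heading=144, draw]
PD: pen down
RT 60: heading 144 -> 84
PD: pen down
PU: pen up
RT 15: heading 84 -> 69
FD 6.1: (-8.828,6.226) -> (-6.642,11.921) [heading=69, move]
FD 11.5: (-6.642,11.921) -> (-2.52,22.657) [heading=69, move]
Final: pos=(-2.52,22.657), heading=69, 3 segment(s) drawn

Answer: 69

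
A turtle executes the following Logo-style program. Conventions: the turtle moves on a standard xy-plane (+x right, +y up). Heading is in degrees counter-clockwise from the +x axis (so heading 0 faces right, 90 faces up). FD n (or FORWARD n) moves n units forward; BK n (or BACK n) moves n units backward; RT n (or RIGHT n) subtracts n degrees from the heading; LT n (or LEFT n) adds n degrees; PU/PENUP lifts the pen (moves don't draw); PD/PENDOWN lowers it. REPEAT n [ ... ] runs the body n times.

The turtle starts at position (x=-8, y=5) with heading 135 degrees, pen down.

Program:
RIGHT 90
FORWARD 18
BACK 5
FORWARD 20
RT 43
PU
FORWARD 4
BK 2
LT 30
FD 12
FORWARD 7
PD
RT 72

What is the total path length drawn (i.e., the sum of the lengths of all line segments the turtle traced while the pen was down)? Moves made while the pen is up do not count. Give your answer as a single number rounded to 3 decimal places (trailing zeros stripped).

Executing turtle program step by step:
Start: pos=(-8,5), heading=135, pen down
RT 90: heading 135 -> 45
FD 18: (-8,5) -> (4.728,17.728) [heading=45, draw]
BK 5: (4.728,17.728) -> (1.192,14.192) [heading=45, draw]
FD 20: (1.192,14.192) -> (15.335,28.335) [heading=45, draw]
RT 43: heading 45 -> 2
PU: pen up
FD 4: (15.335,28.335) -> (19.332,28.474) [heading=2, move]
BK 2: (19.332,28.474) -> (17.333,28.404) [heading=2, move]
LT 30: heading 2 -> 32
FD 12: (17.333,28.404) -> (27.51,34.763) [heading=32, move]
FD 7: (27.51,34.763) -> (33.446,38.473) [heading=32, move]
PD: pen down
RT 72: heading 32 -> 320
Final: pos=(33.446,38.473), heading=320, 3 segment(s) drawn

Segment lengths:
  seg 1: (-8,5) -> (4.728,17.728), length = 18
  seg 2: (4.728,17.728) -> (1.192,14.192), length = 5
  seg 3: (1.192,14.192) -> (15.335,28.335), length = 20
Total = 43

Answer: 43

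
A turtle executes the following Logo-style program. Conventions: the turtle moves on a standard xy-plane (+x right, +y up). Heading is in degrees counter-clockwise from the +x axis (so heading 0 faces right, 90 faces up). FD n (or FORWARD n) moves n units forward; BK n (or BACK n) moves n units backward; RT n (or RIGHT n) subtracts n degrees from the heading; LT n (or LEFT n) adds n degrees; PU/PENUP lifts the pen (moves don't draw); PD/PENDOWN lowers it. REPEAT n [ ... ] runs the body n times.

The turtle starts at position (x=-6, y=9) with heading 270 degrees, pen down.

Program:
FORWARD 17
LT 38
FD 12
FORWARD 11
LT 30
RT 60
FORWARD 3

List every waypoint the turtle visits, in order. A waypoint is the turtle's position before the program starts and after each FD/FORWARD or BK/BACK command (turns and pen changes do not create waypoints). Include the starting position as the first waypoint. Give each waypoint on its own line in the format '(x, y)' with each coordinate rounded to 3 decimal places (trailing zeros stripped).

Executing turtle program step by step:
Start: pos=(-6,9), heading=270, pen down
FD 17: (-6,9) -> (-6,-8) [heading=270, draw]
LT 38: heading 270 -> 308
FD 12: (-6,-8) -> (1.388,-17.456) [heading=308, draw]
FD 11: (1.388,-17.456) -> (8.16,-26.124) [heading=308, draw]
LT 30: heading 308 -> 338
RT 60: heading 338 -> 278
FD 3: (8.16,-26.124) -> (8.578,-29.095) [heading=278, draw]
Final: pos=(8.578,-29.095), heading=278, 4 segment(s) drawn
Waypoints (5 total):
(-6, 9)
(-6, -8)
(1.388, -17.456)
(8.16, -26.124)
(8.578, -29.095)

Answer: (-6, 9)
(-6, -8)
(1.388, -17.456)
(8.16, -26.124)
(8.578, -29.095)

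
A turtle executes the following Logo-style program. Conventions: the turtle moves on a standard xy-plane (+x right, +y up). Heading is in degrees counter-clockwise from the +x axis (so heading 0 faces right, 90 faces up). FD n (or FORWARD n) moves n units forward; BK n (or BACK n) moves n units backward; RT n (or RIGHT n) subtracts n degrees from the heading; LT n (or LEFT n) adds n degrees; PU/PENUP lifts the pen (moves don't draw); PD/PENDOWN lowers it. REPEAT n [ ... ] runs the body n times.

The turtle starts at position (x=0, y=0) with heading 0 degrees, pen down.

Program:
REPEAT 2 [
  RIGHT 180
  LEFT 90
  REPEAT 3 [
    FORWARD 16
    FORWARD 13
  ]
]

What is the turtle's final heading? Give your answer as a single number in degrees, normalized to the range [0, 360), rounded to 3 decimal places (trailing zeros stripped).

Executing turtle program step by step:
Start: pos=(0,0), heading=0, pen down
REPEAT 2 [
  -- iteration 1/2 --
  RT 180: heading 0 -> 180
  LT 90: heading 180 -> 270
  REPEAT 3 [
    -- iteration 1/3 --
    FD 16: (0,0) -> (0,-16) [heading=270, draw]
    FD 13: (0,-16) -> (0,-29) [heading=270, draw]
    -- iteration 2/3 --
    FD 16: (0,-29) -> (0,-45) [heading=270, draw]
    FD 13: (0,-45) -> (0,-58) [heading=270, draw]
    -- iteration 3/3 --
    FD 16: (0,-58) -> (0,-74) [heading=270, draw]
    FD 13: (0,-74) -> (0,-87) [heading=270, draw]
  ]
  -- iteration 2/2 --
  RT 180: heading 270 -> 90
  LT 90: heading 90 -> 180
  REPEAT 3 [
    -- iteration 1/3 --
    FD 16: (0,-87) -> (-16,-87) [heading=180, draw]
    FD 13: (-16,-87) -> (-29,-87) [heading=180, draw]
    -- iteration 2/3 --
    FD 16: (-29,-87) -> (-45,-87) [heading=180, draw]
    FD 13: (-45,-87) -> (-58,-87) [heading=180, draw]
    -- iteration 3/3 --
    FD 16: (-58,-87) -> (-74,-87) [heading=180, draw]
    FD 13: (-74,-87) -> (-87,-87) [heading=180, draw]
  ]
]
Final: pos=(-87,-87), heading=180, 12 segment(s) drawn

Answer: 180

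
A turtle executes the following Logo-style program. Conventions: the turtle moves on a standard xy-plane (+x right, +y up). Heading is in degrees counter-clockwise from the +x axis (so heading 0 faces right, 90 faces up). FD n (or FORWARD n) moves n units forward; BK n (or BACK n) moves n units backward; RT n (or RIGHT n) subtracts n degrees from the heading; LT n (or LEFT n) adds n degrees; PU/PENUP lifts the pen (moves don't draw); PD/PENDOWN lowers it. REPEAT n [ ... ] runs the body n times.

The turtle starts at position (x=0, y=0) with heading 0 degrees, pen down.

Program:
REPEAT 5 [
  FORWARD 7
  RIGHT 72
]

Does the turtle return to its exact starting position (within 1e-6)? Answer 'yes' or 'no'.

Answer: yes

Derivation:
Executing turtle program step by step:
Start: pos=(0,0), heading=0, pen down
REPEAT 5 [
  -- iteration 1/5 --
  FD 7: (0,0) -> (7,0) [heading=0, draw]
  RT 72: heading 0 -> 288
  -- iteration 2/5 --
  FD 7: (7,0) -> (9.163,-6.657) [heading=288, draw]
  RT 72: heading 288 -> 216
  -- iteration 3/5 --
  FD 7: (9.163,-6.657) -> (3.5,-10.772) [heading=216, draw]
  RT 72: heading 216 -> 144
  -- iteration 4/5 --
  FD 7: (3.5,-10.772) -> (-2.163,-6.657) [heading=144, draw]
  RT 72: heading 144 -> 72
  -- iteration 5/5 --
  FD 7: (-2.163,-6.657) -> (0,0) [heading=72, draw]
  RT 72: heading 72 -> 0
]
Final: pos=(0,0), heading=0, 5 segment(s) drawn

Start position: (0, 0)
Final position: (0, 0)
Distance = 0; < 1e-6 -> CLOSED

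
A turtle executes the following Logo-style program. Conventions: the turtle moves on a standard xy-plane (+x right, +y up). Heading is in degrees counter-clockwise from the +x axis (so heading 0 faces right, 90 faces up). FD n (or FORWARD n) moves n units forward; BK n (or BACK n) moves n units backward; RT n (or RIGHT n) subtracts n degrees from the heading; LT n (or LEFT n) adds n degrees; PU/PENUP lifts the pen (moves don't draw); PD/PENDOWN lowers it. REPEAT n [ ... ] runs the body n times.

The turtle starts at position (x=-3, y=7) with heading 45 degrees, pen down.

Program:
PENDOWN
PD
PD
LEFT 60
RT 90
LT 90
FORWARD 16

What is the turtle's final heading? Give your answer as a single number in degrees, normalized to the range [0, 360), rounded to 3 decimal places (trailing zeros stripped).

Answer: 105

Derivation:
Executing turtle program step by step:
Start: pos=(-3,7), heading=45, pen down
PD: pen down
PD: pen down
PD: pen down
LT 60: heading 45 -> 105
RT 90: heading 105 -> 15
LT 90: heading 15 -> 105
FD 16: (-3,7) -> (-7.141,22.455) [heading=105, draw]
Final: pos=(-7.141,22.455), heading=105, 1 segment(s) drawn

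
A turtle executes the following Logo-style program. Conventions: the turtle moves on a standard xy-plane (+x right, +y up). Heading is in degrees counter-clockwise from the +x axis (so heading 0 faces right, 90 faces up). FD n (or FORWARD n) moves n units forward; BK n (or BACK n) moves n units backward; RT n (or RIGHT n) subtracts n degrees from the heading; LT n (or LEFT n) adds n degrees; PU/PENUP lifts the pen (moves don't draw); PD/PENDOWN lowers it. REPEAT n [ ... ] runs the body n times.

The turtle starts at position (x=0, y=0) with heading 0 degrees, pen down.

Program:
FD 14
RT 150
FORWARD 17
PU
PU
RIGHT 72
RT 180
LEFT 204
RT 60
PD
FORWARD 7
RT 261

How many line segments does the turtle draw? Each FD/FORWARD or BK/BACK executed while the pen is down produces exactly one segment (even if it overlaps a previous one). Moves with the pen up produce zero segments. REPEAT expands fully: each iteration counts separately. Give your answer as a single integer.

Executing turtle program step by step:
Start: pos=(0,0), heading=0, pen down
FD 14: (0,0) -> (14,0) [heading=0, draw]
RT 150: heading 0 -> 210
FD 17: (14,0) -> (-0.722,-8.5) [heading=210, draw]
PU: pen up
PU: pen up
RT 72: heading 210 -> 138
RT 180: heading 138 -> 318
LT 204: heading 318 -> 162
RT 60: heading 162 -> 102
PD: pen down
FD 7: (-0.722,-8.5) -> (-2.178,-1.653) [heading=102, draw]
RT 261: heading 102 -> 201
Final: pos=(-2.178,-1.653), heading=201, 3 segment(s) drawn
Segments drawn: 3

Answer: 3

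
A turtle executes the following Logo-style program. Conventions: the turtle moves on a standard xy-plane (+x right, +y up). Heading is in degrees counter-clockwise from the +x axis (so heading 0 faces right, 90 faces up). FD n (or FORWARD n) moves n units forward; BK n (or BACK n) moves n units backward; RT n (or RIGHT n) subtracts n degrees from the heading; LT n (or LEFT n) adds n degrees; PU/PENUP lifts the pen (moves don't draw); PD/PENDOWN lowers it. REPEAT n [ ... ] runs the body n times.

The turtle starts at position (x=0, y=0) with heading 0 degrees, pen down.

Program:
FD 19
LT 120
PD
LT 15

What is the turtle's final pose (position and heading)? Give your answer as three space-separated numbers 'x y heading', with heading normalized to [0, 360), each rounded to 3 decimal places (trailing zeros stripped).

Executing turtle program step by step:
Start: pos=(0,0), heading=0, pen down
FD 19: (0,0) -> (19,0) [heading=0, draw]
LT 120: heading 0 -> 120
PD: pen down
LT 15: heading 120 -> 135
Final: pos=(19,0), heading=135, 1 segment(s) drawn

Answer: 19 0 135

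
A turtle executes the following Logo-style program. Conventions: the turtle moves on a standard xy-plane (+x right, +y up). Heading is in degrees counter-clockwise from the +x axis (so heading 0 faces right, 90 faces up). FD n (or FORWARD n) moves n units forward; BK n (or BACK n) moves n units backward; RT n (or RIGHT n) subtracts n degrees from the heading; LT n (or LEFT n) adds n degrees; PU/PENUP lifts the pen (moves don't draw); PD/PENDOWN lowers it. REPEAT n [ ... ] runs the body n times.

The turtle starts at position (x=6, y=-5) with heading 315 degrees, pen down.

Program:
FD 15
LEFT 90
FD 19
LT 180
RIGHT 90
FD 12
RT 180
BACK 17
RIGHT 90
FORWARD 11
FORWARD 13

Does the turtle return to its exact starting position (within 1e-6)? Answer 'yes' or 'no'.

Executing turtle program step by step:
Start: pos=(6,-5), heading=315, pen down
FD 15: (6,-5) -> (16.607,-15.607) [heading=315, draw]
LT 90: heading 315 -> 45
FD 19: (16.607,-15.607) -> (30.042,-2.172) [heading=45, draw]
LT 180: heading 45 -> 225
RT 90: heading 225 -> 135
FD 12: (30.042,-2.172) -> (21.556,6.314) [heading=135, draw]
RT 180: heading 135 -> 315
BK 17: (21.556,6.314) -> (9.536,18.335) [heading=315, draw]
RT 90: heading 315 -> 225
FD 11: (9.536,18.335) -> (1.757,10.556) [heading=225, draw]
FD 13: (1.757,10.556) -> (-7.435,1.364) [heading=225, draw]
Final: pos=(-7.435,1.364), heading=225, 6 segment(s) drawn

Start position: (6, -5)
Final position: (-7.435, 1.364)
Distance = 14.866; >= 1e-6 -> NOT closed

Answer: no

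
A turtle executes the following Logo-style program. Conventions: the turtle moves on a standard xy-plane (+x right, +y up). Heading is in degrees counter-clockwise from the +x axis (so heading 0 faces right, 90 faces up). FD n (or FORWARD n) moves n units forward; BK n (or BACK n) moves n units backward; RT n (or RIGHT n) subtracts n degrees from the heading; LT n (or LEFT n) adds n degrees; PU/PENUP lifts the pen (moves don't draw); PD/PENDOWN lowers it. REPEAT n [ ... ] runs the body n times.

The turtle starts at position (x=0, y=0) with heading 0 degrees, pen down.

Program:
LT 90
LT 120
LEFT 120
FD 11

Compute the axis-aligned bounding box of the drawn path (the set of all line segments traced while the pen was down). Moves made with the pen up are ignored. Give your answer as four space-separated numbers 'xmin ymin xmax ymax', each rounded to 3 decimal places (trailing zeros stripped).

Executing turtle program step by step:
Start: pos=(0,0), heading=0, pen down
LT 90: heading 0 -> 90
LT 120: heading 90 -> 210
LT 120: heading 210 -> 330
FD 11: (0,0) -> (9.526,-5.5) [heading=330, draw]
Final: pos=(9.526,-5.5), heading=330, 1 segment(s) drawn

Segment endpoints: x in {0, 9.526}, y in {-5.5, 0}
xmin=0, ymin=-5.5, xmax=9.526, ymax=0

Answer: 0 -5.5 9.526 0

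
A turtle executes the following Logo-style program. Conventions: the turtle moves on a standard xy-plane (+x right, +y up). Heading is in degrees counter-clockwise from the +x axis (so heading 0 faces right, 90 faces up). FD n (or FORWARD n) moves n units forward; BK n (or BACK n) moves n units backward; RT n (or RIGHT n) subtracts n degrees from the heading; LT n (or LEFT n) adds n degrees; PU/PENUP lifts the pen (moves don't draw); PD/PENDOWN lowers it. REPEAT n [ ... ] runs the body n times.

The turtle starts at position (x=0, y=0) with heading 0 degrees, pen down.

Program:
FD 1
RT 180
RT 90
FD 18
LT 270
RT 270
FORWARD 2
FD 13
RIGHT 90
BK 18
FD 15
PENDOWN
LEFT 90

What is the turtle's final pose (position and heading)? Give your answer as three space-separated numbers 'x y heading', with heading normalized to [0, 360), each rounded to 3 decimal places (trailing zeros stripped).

Answer: -2 33 90

Derivation:
Executing turtle program step by step:
Start: pos=(0,0), heading=0, pen down
FD 1: (0,0) -> (1,0) [heading=0, draw]
RT 180: heading 0 -> 180
RT 90: heading 180 -> 90
FD 18: (1,0) -> (1,18) [heading=90, draw]
LT 270: heading 90 -> 0
RT 270: heading 0 -> 90
FD 2: (1,18) -> (1,20) [heading=90, draw]
FD 13: (1,20) -> (1,33) [heading=90, draw]
RT 90: heading 90 -> 0
BK 18: (1,33) -> (-17,33) [heading=0, draw]
FD 15: (-17,33) -> (-2,33) [heading=0, draw]
PD: pen down
LT 90: heading 0 -> 90
Final: pos=(-2,33), heading=90, 6 segment(s) drawn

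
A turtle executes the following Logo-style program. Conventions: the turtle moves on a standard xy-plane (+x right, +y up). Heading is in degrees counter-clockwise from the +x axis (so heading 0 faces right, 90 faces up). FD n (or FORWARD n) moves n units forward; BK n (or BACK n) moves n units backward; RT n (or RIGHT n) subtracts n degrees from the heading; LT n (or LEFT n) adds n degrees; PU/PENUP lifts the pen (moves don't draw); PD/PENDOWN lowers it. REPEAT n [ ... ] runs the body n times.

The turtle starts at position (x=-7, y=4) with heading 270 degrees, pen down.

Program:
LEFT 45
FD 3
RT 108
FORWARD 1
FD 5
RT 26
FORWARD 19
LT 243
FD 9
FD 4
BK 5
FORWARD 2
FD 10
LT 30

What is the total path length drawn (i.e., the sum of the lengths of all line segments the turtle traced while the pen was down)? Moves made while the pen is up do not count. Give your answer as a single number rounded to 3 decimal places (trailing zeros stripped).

Executing turtle program step by step:
Start: pos=(-7,4), heading=270, pen down
LT 45: heading 270 -> 315
FD 3: (-7,4) -> (-4.879,1.879) [heading=315, draw]
RT 108: heading 315 -> 207
FD 1: (-4.879,1.879) -> (-5.77,1.425) [heading=207, draw]
FD 5: (-5.77,1.425) -> (-10.225,-0.845) [heading=207, draw]
RT 26: heading 207 -> 181
FD 19: (-10.225,-0.845) -> (-29.222,-1.177) [heading=181, draw]
LT 243: heading 181 -> 64
FD 9: (-29.222,-1.177) -> (-25.276,6.912) [heading=64, draw]
FD 4: (-25.276,6.912) -> (-23.523,10.507) [heading=64, draw]
BK 5: (-23.523,10.507) -> (-25.715,6.013) [heading=64, draw]
FD 2: (-25.715,6.013) -> (-24.838,7.811) [heading=64, draw]
FD 10: (-24.838,7.811) -> (-20.454,16.799) [heading=64, draw]
LT 30: heading 64 -> 94
Final: pos=(-20.454,16.799), heading=94, 9 segment(s) drawn

Segment lengths:
  seg 1: (-7,4) -> (-4.879,1.879), length = 3
  seg 2: (-4.879,1.879) -> (-5.77,1.425), length = 1
  seg 3: (-5.77,1.425) -> (-10.225,-0.845), length = 5
  seg 4: (-10.225,-0.845) -> (-29.222,-1.177), length = 19
  seg 5: (-29.222,-1.177) -> (-25.276,6.912), length = 9
  seg 6: (-25.276,6.912) -> (-23.523,10.507), length = 4
  seg 7: (-23.523,10.507) -> (-25.715,6.013), length = 5
  seg 8: (-25.715,6.013) -> (-24.838,7.811), length = 2
  seg 9: (-24.838,7.811) -> (-20.454,16.799), length = 10
Total = 58

Answer: 58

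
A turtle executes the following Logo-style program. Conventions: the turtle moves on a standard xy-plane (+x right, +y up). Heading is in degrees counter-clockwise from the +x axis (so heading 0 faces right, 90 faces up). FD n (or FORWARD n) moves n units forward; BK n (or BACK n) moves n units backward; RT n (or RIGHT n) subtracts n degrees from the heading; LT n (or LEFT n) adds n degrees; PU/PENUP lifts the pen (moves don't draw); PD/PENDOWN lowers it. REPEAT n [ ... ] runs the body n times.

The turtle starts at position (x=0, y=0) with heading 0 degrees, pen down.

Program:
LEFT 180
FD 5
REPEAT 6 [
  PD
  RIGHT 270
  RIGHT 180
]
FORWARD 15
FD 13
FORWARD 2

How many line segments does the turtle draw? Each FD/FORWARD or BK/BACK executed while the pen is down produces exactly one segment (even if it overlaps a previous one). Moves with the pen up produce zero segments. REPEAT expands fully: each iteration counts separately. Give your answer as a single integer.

Executing turtle program step by step:
Start: pos=(0,0), heading=0, pen down
LT 180: heading 0 -> 180
FD 5: (0,0) -> (-5,0) [heading=180, draw]
REPEAT 6 [
  -- iteration 1/6 --
  PD: pen down
  RT 270: heading 180 -> 270
  RT 180: heading 270 -> 90
  -- iteration 2/6 --
  PD: pen down
  RT 270: heading 90 -> 180
  RT 180: heading 180 -> 0
  -- iteration 3/6 --
  PD: pen down
  RT 270: heading 0 -> 90
  RT 180: heading 90 -> 270
  -- iteration 4/6 --
  PD: pen down
  RT 270: heading 270 -> 0
  RT 180: heading 0 -> 180
  -- iteration 5/6 --
  PD: pen down
  RT 270: heading 180 -> 270
  RT 180: heading 270 -> 90
  -- iteration 6/6 --
  PD: pen down
  RT 270: heading 90 -> 180
  RT 180: heading 180 -> 0
]
FD 15: (-5,0) -> (10,0) [heading=0, draw]
FD 13: (10,0) -> (23,0) [heading=0, draw]
FD 2: (23,0) -> (25,0) [heading=0, draw]
Final: pos=(25,0), heading=0, 4 segment(s) drawn
Segments drawn: 4

Answer: 4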